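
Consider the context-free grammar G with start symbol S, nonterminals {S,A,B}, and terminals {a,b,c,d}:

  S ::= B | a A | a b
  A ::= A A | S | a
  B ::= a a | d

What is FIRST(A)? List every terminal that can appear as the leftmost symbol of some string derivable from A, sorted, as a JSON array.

FIRST iteration:
[1]
  A via A→a: +{a}
  B via B→a a: +{a}
  B via B→d: +{d}
  S via S→B: +{a,d}
  FIRST(S)={a,d}  FIRST(A)={a}  FIRST(B)={a,d}
[2]
  A via A→S: +{d}
  FIRST(S)={a,d}  FIRST(A)={a,d}  FIRST(B)={a,d}
[3] (no change)
  FIRST(S)={a,d}  FIRST(A)={a,d}  FIRST(B)={a,d}

FIRST(A) = ["a", "d"]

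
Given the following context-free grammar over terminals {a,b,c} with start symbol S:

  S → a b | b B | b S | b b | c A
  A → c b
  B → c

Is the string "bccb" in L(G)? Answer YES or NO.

Convert to CNF:
  S -> T0 A | T1 B | T1 S | T1 T1 | T2 T1
  A -> T0 T1
  B -> c
  T0 -> c
  T1 -> b
  T2 -> a

CYK fill:
  [0..0]={T1}  "b"  orig:{}
  [1..1]={B,T0}  "c"  orig:{B}
  [2..2]={B,T0}  "c"  orig:{B}
  [3..3]={T1}  "b"  orig:{}
  [0..1]={S}  "bc"
  [1..2]=∅  "cc"
  [2..3]={A}  "cb"
  [0..2]=∅  "bcc"
  [1..3]={S}  "ccb"
  [0..3]={S}  "bccb"

S ∈ T[0,3] ⇒ YES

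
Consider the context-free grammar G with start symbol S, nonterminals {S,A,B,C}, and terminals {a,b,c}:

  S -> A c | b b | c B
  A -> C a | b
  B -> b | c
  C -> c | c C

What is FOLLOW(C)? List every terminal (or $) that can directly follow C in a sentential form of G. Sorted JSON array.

FIRST sets, iterate to fixpoint:
[1]
  A via A→b: +{b}
  B via B→b: +{b}
  B via B→c: +{c}
  C via C→c: +{c}
  S via S→A c: +{b}
  S via S→c B: +{c}
  FIRST(S)={b,c}  FIRST(A)={b}  FIRST(B)={b,c}  FIRST(C)={c}
[2]
  A via A→C a: +{c}
  FIRST(S)={b,c}  FIRST(A)={b,c}  FIRST(B)={b,c}  FIRST(C)={c}
[3] (stable)
  FIRST(S)={b,c}  FIRST(A)={b,c}  FIRST(B)={b,c}  FIRST(C)={c}

Compute FOLLOW by fixpoint:
initialize: $ ∈ FOLLOW(S)
[1]
  A→C a: FOLLOW(C) ⊇ FIRST(a) = {a}; new: +{a}
  S→A c: FOLLOW(A) ⊇ FIRST(c) = {c}; new: +{c}
  S→c B: FOLLOW(B) ⊇ FOLLOW(S) ⊇ {$}; new: +{$}
  FOLLOW[S]={$}  FOLLOW[A]={c}  FOLLOW[B]={$}  FOLLOW[C]={a}
[2] — fixpoint
  FOLLOW[S]={$}  FOLLOW[A]={c}  FOLLOW[B]={$}  FOLLOW[C]={a}

FOLLOW(C) = ["a"]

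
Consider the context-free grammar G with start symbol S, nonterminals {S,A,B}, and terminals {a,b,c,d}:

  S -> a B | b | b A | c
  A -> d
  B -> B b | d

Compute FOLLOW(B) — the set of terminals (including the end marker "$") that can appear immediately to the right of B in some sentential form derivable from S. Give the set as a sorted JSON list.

FIRST sets, iterate to fixpoint:
iter 1:
  A via A→d: +{d}
  B via B→d: +{d}
  S via S→a B: +{a}
  S via S→b: +{b}
  S via S→c: +{c}
  FIRST[S]={a,b,c}  FIRST[A]={d}  FIRST[B]={d}
iter 2: (stable)
  FIRST[S]={a,b,c}  FIRST[A]={d}  FIRST[B]={d}

FOLLOW iteration:
FOLLOW(S) := {$}
iter 1:
  B→B b: FOLLOW(B) ⊇ FIRST(b) = {b}; new: +{b}
  S→a B: FOLLOW(B) ⊇ FOLLOW(S) ⊇ {$}; new: +{$}
  S→b A: FOLLOW(A) ⊇ FOLLOW(S) ⊇ {$}; new: +{$}
  FOLLOW[S]={$}  FOLLOW[A]={$}  FOLLOW[B]={$,b}
iter 2: done
  FOLLOW[S]={$}  FOLLOW[A]={$}  FOLLOW[B]={$,b}

FOLLOW(B) = ["$", "b"]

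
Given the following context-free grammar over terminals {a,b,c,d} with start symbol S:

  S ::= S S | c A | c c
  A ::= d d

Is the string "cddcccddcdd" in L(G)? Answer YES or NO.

CNF form of G:
  S -> S S | T1 A | T1 T1
  A -> T0 T0
  T0 -> d
  T1 -> c

CYK table (by increasing span):
  [0..0]={T1}  "c"  orig:{}
  [1..1]={T0}  "d"  orig:{}
  [2..2]={T0}  "d"  orig:{}
  [3..3]={T1}  "c"  orig:{}
  [4..4]={T1}  "c"  orig:{}
  [5..5]={T1}  "c"  orig:{}
  [6..6]={T0}  "d"  orig:{}
  [7..7]={T0}  "d"  orig:{}
  [8..8]={T1}  "c"  orig:{}
  [9..9]={T0}  "d"  orig:{}
  [10..10]={T0}  "d"  orig:{}
  [0..1]=∅  "cd"
  [1..2]={A}  "dd"
  [2..3]=∅  "dc"
  [3..4]={S}  "cc"
  [4..5]={S}  "cc"
  [5..6]=∅  "cd"
  [6..7]={A}  "dd"
  [7..8]=∅  "dc"
  [8..9]=∅  "cd"
  [9..10]={A}  "dd"
  [0..2]={S}  "cdd"
  [1..3]=∅  "ddc"
  [2..4]=∅  "dcc"
  [3..5]=∅  "ccc"
  [4..6]=∅  "ccd"
  [5..7]={S}  "cdd"
  [6..8]=∅  "ddc"
  [7..9]=∅  "dcd"
  [8..10]={S}  "cdd"
  [0..3]=∅  "cddc"
  [1..4]=∅  "ddcc"
  [2..5]=∅  "dccc"
  [3..6]=∅  "cccd"
  [4..7]=∅  "ccdd"
  [5..8]=∅  "cddc"
  [6..9]=∅  "ddcd"
  [7..10]=∅  "dcdd"
  [0..4]={S}  "cddcc"
  [1..5]=∅  "ddccc"
  [2..6]=∅  "dcccd"
  [3..7]={S}  "cccdd"
  [4..8]=∅  "ccddc"
  [5..9]=∅  "cddcd"
  [6..10]=∅  "ddcdd"
  [0..5]=∅  "cddccc"
  [1..6]=∅  "ddcccd"
  [2..7]=∅  "dcccdd"
  [3..8]=∅  "cccddc"
  [4..9]=∅  "ccddcd"
  [5..10]={S}  "cddcdd"
  [0..6]=∅  "cddcccd"
  [1..7]=∅  "ddcccdd"
  [2..8]=∅  "dcccddc"
  [3..9]=∅  "cccddcd"
  [4..10]=∅  "ccddcdd"
  [0..7]={S}  "cddcccdd"
  [1..8]=∅  "ddcccddc"
  [2..9]=∅  "dcccddcd"
  [3..10]={S}  "cccddcdd"
  [0..8]=∅  "cddcccddc"
  [1..9]=∅  "ddcccddcd"
  [2..10]=∅  "dcccddcdd"
  [0..9]=∅  "cddcccddcd"
  [1..10]=∅  "ddcccddcdd"
  [0..10]={S}  "cddcccddcdd"

S ∈ T[0,10] ⇒ YES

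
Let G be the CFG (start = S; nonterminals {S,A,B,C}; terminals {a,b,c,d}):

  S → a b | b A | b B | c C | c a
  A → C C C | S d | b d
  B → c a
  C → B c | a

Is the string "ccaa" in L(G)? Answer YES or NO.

Convert to CNF:
  S -> T1 A | T1 B | T2 C | T2 T3 | T3 T1
  A -> C X4 | S T0 | T1 T0
  B -> T2 T3
  C -> B T2 | a
  T0 -> d
  T1 -> b
  T2 -> c
  T3 -> a
  X4 -> C C

CYK table (by increasing span):
  [0..0]={T2}  "c"  orig:{}
  [1..1]={T2}  "c"  orig:{}
  [2..2]={C,T3}  "a"  orig:{C}
  [3..3]={C,T3}  "a"  orig:{C}
  [0..1]=∅  "cc"
  [1..2]={B,S}  "ca"
  [2..3]={X4}  "aa"  orig:{}
  [0..2]=∅  "cca"
  [1..3]=∅  "caa"
  [0..3]=∅  "ccaa"

S ∉ T[0,3] ⇒ NO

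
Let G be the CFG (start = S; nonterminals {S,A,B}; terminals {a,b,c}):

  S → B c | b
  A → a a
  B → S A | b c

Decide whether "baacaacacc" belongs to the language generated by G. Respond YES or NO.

Convert to CNF:
  S -> B T2 | b
  A -> T0 T0
  B -> S A | T1 T2
  T0 -> a
  T1 -> b
  T2 -> c

CYK fill:
  cell(0,0) b: {S,T1}  orig:{S}
  cell(1,1) a: {T0}  orig:{}
  cell(2,2) a: {T0}  orig:{}
  cell(3,3) c: {T2}  orig:{}
  cell(4,4) a: {T0}  orig:{}
  cell(5,5) a: {T0}  orig:{}
  cell(6,6) c: {T2}  orig:{}
  cell(7,7) a: {T0}  orig:{}
  cell(8,8) c: {T2}  orig:{}
  cell(9,9) c: {T2}  orig:{}
  cell(0,1) ba: ∅
  cell(1,2) aa: {A}
  cell(2,3) ac: ∅
  cell(3,4) ca: ∅
  cell(4,5) aa: {A}
  cell(5,6) ac: ∅
  cell(6,7) ca: ∅
  cell(7,8) ac: ∅
  cell(8,9) cc: ∅
  cell(0,2) baa: {B}
  cell(1,3) aac: ∅
  cell(2,4) aca: ∅
  cell(3,5) caa: ∅
  cell(4,6) aac: ∅
  cell(5,7) aca: ∅
  cell(6,8) cac: ∅
  cell(7,9) acc: ∅
  cell(0,3) baac: {S}
  cell(1,4) aaca: ∅
  cell(2,5) acaa: ∅
  cell(3,6) caac: ∅
  cell(4,7) aaca: ∅
  cell(5,8) acac: ∅
  cell(6,9) cacc: ∅
  cell(0,4) baaca: ∅
  cell(1,5) aacaa: ∅
  cell(2,6) acaac: ∅
  cell(3,7) caaca: ∅
  cell(4,8) aacac: ∅
  cell(5,9) acacc: ∅
  cell(0,5) baacaa: {B}
  cell(1,6) aacaac: ∅
  cell(2,7) acaaca: ∅
  cell(3,8) caacac: ∅
  cell(4,9) aacacc: ∅
  cell(0,6) baacaac: {S}
  cell(1,7) aacaaca: ∅
  cell(2,8) acaacac: ∅
  cell(3,9) caacacc: ∅
  cell(0,7) baacaaca: ∅
  cell(1,8) aacaacac: ∅
  cell(2,9) acaacacc: ∅
  cell(0,8) baacaacac: ∅
  cell(1,9) aacaacacc: ∅
  cell(0,9) baacaacacc: ∅

S ∉ T[0,9] ⇒ NO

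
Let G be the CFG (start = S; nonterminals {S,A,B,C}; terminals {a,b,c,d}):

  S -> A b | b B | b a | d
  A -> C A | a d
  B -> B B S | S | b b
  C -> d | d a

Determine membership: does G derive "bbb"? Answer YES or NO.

CNF form of G:
  S -> A T2 | T2 B | T2 T0 | d
  A -> C A | T0 T1
  B -> A T2 | B X3 | T2 B | T2 T0 | T2 T2 | d
  C -> T1 T0 | d
  T0 -> a
  T1 -> d
  T2 -> b
  X3 -> B S

CYK fill:
  T[0,0] 'b' = {T2}  orig:{}
  T[1,1] 'b' = {T2}  orig:{}
  T[2,2] 'b' = {T2}  orig:{}
  T[0,1] 'bb' = {B}
  T[1,2] 'bb' = {B}
  T[0,2] 'bbb' = {B,S}

S ∈ T[0,2] ⇒ YES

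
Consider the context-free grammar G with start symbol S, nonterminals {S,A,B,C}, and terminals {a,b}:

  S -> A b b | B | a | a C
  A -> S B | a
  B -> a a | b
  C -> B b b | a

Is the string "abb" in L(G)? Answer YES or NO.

Convert to CNF:
  S -> A X3 | T0 C | T0 T0 | a | b
  A -> S B | a
  B -> T0 T0 | b
  C -> B X2 | a
  T0 -> a
  T1 -> b
  X2 -> T1 T1
  X3 -> T1 T1

Fill CYK table bottom-up:
  [0..0]={A,C,S,T0}  "a"  orig:{A,C,S}
  [1..1]={B,S,T1}  "b"  orig:{B,S}
  [2..2]={B,S,T1}  "b"  orig:{B,S}
  [0..1]={A}  "ab"
  [1..2]={A,X2,X3}  "bb"  orig:{A}
  [0..2]={S}  "abb"

S ∈ T[0,2] ⇒ YES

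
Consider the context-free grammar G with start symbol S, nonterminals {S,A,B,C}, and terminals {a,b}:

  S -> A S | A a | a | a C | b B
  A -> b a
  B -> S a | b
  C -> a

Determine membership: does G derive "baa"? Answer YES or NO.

Convert to CNF:
  S -> A S | A T1 | T0 B | T1 C | a
  A -> T0 T1
  B -> S T1 | b
  C -> a
  T0 -> b
  T1 -> a

CYK table (by increasing span):
  cell(0,0) b: {B,T0}  orig:{B}
  cell(1,1) a: {C,S,T1}  orig:{C,S}
  cell(2,2) a: {C,S,T1}  orig:{C,S}
  cell(0,1) ba: {A}
  cell(1,2) aa: {B,S}
  cell(0,2) baa: {S}

S ∈ T[0,2] ⇒ YES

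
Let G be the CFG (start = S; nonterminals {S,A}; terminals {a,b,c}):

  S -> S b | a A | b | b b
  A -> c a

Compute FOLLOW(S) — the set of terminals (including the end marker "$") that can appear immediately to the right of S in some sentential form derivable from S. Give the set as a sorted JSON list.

FIRST iteration:
iter 1:
  A via A→c a: +{c}
  S via S→a A: +{a}
  S via S→b: +{b}
  S: {a,b}  A: {c}
iter 2: done
  S: {a,b}  A: {c}

Compute FOLLOW by fixpoint:
seed FOLLOW(S) with $
round 1:
  S→S b: FOLLOW(S) ⊇ FIRST(b) = {b}; new: +{b}
  S→a A: FOLLOW(A) ⊇ FOLLOW(S) ⊇ {$,b}; new: +{$,b}
  S: {$,b}  A: {$,b}
round 2: done
  S: {$,b}  A: {$,b}

FOLLOW(S) = ["$", "b"]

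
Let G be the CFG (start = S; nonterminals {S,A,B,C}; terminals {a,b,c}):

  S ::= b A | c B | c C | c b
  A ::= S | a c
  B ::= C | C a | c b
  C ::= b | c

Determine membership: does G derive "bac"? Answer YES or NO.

CNF form of G:
  S -> T1 B | T1 C | T1 T2 | T2 A
  A -> T0 T1 | T1 B | T1 C | T1 T2 | T2 A
  B -> C T0 | T1 T2 | b | c
  C -> b | c
  T0 -> a
  T1 -> c
  T2 -> b

CYK table (by increasing span):
  cell(0,0) b: {B,C,T2}  orig:{B,C}
  cell(1,1) a: {T0}  orig:{}
  cell(2,2) c: {B,C,T1}  orig:{B,C}
  cell(0,1) ba: {B}
  cell(1,2) ac: {A}
  cell(0,2) bac: {A,S}

S ∈ T[0,2] ⇒ YES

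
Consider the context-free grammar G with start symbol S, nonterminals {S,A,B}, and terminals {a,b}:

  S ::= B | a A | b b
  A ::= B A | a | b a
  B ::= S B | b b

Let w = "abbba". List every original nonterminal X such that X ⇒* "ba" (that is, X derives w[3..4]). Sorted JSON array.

Convert to CNF:
  S -> S B | T0 T0 | T1 A
  A -> B A | T0 T1 | a
  B -> S B | T0 T0
  T0 -> b
  T1 -> a

Fill CYK table bottom-up (cells [i..j] with 3 ≤ i ≤ j ≤ 4 only):
  T[3,3] 'b' = {T0}  orig:{}
  T[4,4] 'a' = {A,T1}  orig:{A}
  T[3,4] 'ba' = {A}

Original NTs in T[3,4] deriving "ba": ["A"]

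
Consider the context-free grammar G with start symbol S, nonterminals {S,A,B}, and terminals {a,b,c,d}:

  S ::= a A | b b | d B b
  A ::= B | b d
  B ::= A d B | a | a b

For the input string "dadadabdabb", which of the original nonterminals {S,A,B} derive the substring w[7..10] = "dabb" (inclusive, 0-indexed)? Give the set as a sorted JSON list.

Convert to CNF:
  S -> T0 X5 | T1 A | T2 T2
  A -> A X3 | T1 T2 | T2 T0 | a
  B -> A X4 | T1 T2 | a
  T0 -> d
  T1 -> a
  T2 -> b
  X3 -> T0 B
  X4 -> T0 B
  X5 -> B T2

Fill CYK table bottom-up (cells [i..j] with 7 ≤ i ≤ j ≤ 10 only):
  [7..7]={T0}  "d"  orig:{}
  [8..8]={A,B,T1}  "a"  orig:{A,B}
  [9..9]={T2}  "b"  orig:{}
  [10..10]={T2}  "b"  orig:{}
  [7..8]={X3,X4}  "da"  orig:{}
  [8..9]={A,B,X5}  "ab"  orig:{A,B}
  [9..10]={S}  "bb"
  [7..9]={S,X3,X4}  "dab"  orig:{S}
  [8..10]={X5}  "abb"  orig:{}
  [7..10]={S}  "dabb"

Original NTs in T[7,10] deriving "dabb": ["S"]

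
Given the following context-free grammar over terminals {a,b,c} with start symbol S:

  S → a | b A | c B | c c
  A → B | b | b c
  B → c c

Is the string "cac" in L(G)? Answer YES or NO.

CNF form of G:
  S -> T0 A | T1 B | T1 T1 | a
  A -> T0 T1 | T1 T1 | b
  B -> T1 T1
  T0 -> b
  T1 -> c

Fill CYK table bottom-up:
  T[0,0] 'c' = {T1}  orig:{}
  T[1,1] 'a' = {S}
  T[2,2] 'c' = {T1}  orig:{}
  T[0,1] 'ca' = ∅
  T[1,2] 'ac' = ∅
  T[0,2] 'cac' = ∅

S ∉ T[0,2] ⇒ NO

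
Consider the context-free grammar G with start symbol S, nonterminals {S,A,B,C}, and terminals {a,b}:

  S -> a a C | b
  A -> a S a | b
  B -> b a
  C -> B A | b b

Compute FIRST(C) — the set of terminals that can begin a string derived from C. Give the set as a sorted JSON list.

FIRST iteration:
pass 1:
  A via A→a S a: +{a}
  A via A→b: +{b}
  B via B→b a: +{b}
  C via C→B A: +{b}
  S via S→a a C: +{a}
  S via S→b: +{b}
  FIRST(S)={a,b}  FIRST(A)={a,b}  FIRST(B)={b}  FIRST(C)={b}
pass 2: — fixpoint
  FIRST(S)={a,b}  FIRST(A)={a,b}  FIRST(B)={b}  FIRST(C)={b}

FIRST(C) = ["b"]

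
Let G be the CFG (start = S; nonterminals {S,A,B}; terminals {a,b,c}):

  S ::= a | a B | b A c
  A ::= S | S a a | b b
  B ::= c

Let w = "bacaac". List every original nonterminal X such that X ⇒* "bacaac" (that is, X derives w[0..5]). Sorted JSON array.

Convert to CNF:
  S -> T0 B | T1 X5 | a
  A -> S X3 | T0 B | T1 T1 | T1 X4 | a
  B -> c
  T0 -> a
  T1 -> b
  T2 -> c
  X3 -> T0 T0
  X4 -> A T2
  X5 -> A T2

Fill CYK table bottom-up — only the sub-triangle for w[0..5]:
  T[0,0] 'b' = {T1}  orig:{}
  T[1,1] 'a' = {A,S,T0}  orig:{A,S}
  T[2,2] 'c' = {B,T2}  orig:{B}
  T[3,3] 'a' = {A,S,T0}  orig:{A,S}
  T[4,4] 'a' = {A,S,T0}  orig:{A,S}
  T[5,5] 'c' = {B,T2}  orig:{B}
  T[0,1] 'ba' = ∅
  T[1,2] 'ac' = {A,S,X4,X5}  orig:{A,S}
  T[2,3] 'ca' = ∅
  T[3,4] 'aa' = {X3}  orig:{}
  T[4,5] 'ac' = {A,S,X4,X5}  orig:{A,S}
  T[0,2] 'bac' = {A,S}
  T[1,3] 'aca' = ∅
  T[2,4] 'caa' = ∅
  T[3,5] 'aac' = ∅
  T[0,3] 'baca' = ∅
  T[1,4] 'acaa' = {A}
  T[2,5] 'caac' = ∅
  T[0,4] 'bacaa' = {A}
  T[1,5] 'acaac' = {X4,X5}  orig:{}
  T[0,5] 'bacaac' = {A,S,X4,X5}  orig:{A,S}

Original NTs in T[0,5] deriving "bacaac": ["A", "S"]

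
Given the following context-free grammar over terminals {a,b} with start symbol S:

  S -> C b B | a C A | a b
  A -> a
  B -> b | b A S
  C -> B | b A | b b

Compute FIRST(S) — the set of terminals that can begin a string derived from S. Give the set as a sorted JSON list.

FIRST sets, iterate to fixpoint:
pass 1:
  A via A→a: +{a}
  B via B→b: +{b}
  C via C→B: +{b}
  S via S→C b B: +{b}
  S via S→a C A: +{a}
  FIRST[S]={a,b}  FIRST[A]={a}  FIRST[B]={b}  FIRST[C]={b}
pass 2: — fixpoint
  FIRST[S]={a,b}  FIRST[A]={a}  FIRST[B]={b}  FIRST[C]={b}

FIRST(S) = ["a", "b"]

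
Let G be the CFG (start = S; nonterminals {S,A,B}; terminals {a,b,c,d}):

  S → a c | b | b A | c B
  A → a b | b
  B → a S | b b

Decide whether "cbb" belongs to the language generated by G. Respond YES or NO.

CNF form of G:
  S -> T0 T2 | T1 A | T2 B | b
  A -> T0 T1 | b
  B -> T0 S | T1 T1
  T0 -> a
  T1 -> b
  T2 -> c

Fill CYK table bottom-up:
  [0..0]={T2}  "c"  orig:{}
  [1..1]={A,S,T1}  "b"  orig:{A,S}
  [2..2]={A,S,T1}  "b"  orig:{A,S}
  [0..1]=∅  "cb"
  [1..2]={B,S}  "bb"
  [0..2]={S}  "cbb"

S ∈ T[0,2] ⇒ YES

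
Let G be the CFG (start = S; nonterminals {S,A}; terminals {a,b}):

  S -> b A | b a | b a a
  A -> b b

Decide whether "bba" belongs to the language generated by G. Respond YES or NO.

CNF form of G:
  S -> T0 A | T0 T1 | T0 X2
  A -> T0 T0
  T0 -> b
  T1 -> a
  X2 -> T1 T1

Fill CYK table bottom-up:
  [0..0]={T0}  "b"  orig:{}
  [1..1]={T0}  "b"  orig:{}
  [2..2]={T1}  "a"  orig:{}
  [0..1]={A}  "bb"
  [1..2]={S}  "ba"
  [0..2]=∅  "bba"

S ∉ T[0,2] ⇒ NO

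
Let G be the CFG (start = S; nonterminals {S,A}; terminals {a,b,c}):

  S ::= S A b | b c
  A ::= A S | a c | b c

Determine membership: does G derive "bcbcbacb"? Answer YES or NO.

Convert to CNF:
  S -> S X3 | T2 T1
  A -> A S | T0 T1 | T2 T1
  T0 -> a
  T1 -> c
  T2 -> b
  X3 -> A T2

CYK table (by increasing span):
  cell(0,0) b: {T2}  orig:{}
  cell(1,1) c: {T1}  orig:{}
  cell(2,2) b: {T2}  orig:{}
  cell(3,3) c: {T1}  orig:{}
  cell(4,4) b: {T2}  orig:{}
  cell(5,5) a: {T0}  orig:{}
  cell(6,6) c: {T1}  orig:{}
  cell(7,7) b: {T2}  orig:{}
  cell(0,1) bc: {A,S}
  cell(1,2) cb: ∅
  cell(2,3) bc: {A,S}
  cell(3,4) cb: ∅
  cell(4,5) ba: ∅
  cell(5,6) ac: {A}
  cell(6,7) cb: ∅
  cell(0,2) bcb: {X3}  orig:{}
  cell(1,3) cbc: ∅
  cell(2,4) bcb: {X3}  orig:{}
  cell(3,5) cba: ∅
  cell(4,6) bac: ∅
  cell(5,7) acb: {X3}  orig:{}
  cell(0,3) bcbc: {A}
  cell(1,4) cbcb: ∅
  cell(2,5) bcba: ∅
  cell(3,6) cbac: ∅
  cell(4,7) bacb: ∅
  cell(0,4) bcbcb: {S,X3}  orig:{S}
  cell(1,5) cbcba: ∅
  cell(2,6) bcbac: ∅
  cell(3,7) cbacb: ∅
  cell(0,5) bcbcba: ∅
  cell(1,6) cbcbac: ∅
  cell(2,7) bcbacb: ∅
  cell(0,6) bcbcbac: ∅
  cell(1,7) cbcbacb: ∅
  cell(0,7) bcbcbacb: {S}

S ∈ T[0,7] ⇒ YES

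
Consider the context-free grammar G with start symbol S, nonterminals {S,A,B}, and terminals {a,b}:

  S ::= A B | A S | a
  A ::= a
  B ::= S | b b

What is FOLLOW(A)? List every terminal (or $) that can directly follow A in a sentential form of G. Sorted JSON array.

FIRST sets, iterate to fixpoint:
iter 1:
  A via A→a: +{a}
  B via B→b b: +{b}
  S via S→A B: +{a}
  FIRST[S]={a}  FIRST[A]={a}  FIRST[B]={b}
iter 2:
  B via B→S: +{a}
  FIRST[S]={a}  FIRST[A]={a}  FIRST[B]={a,b}
iter 3: (no change)
  FIRST[S]={a}  FIRST[A]={a}  FIRST[B]={a,b}

FOLLOW sets:
FOLLOW(S) := {$}
iter 1:
  S→A B: FOLLOW(A) ⊇ FIRST(B) = {a,b}; new: +{a,b}
  S→A B: FOLLOW(B) ⊇ FOLLOW(S) ⊇ {$}; new: +{$}
  S: {$}  A: {a,b}  B: {$}
iter 2: (no change)
  S: {$}  A: {a,b}  B: {$}

FOLLOW(A) = ["a", "b"]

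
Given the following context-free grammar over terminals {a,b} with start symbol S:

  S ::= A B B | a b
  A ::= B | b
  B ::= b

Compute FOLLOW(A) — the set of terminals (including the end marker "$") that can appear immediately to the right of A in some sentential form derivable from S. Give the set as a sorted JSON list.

Compute FIRST by fixpoint:
round 1:
  A via A→b: +{b}
  B via B→b: +{b}
  S via S→A B B: +{b}
  S via S→a b: +{a}
  FIRST(S)={a,b}  FIRST(A)={b}  FIRST(B)={b}
round 2: (no change)
  FIRST(S)={a,b}  FIRST(A)={b}  FIRST(B)={b}

Compute FOLLOW by fixpoint:
seed FOLLOW(S) with $
pass 1:
  S→A B B: FOLLOW(A) ⊇ FIRST(B) = {b}; new: +{b}
  S→A B B: FOLLOW(B) ⊇ FIRST(B) = {b}; new: +{b}
  S→A B B: FOLLOW(B) ⊇ FOLLOW(S) ⊇ {$}; new: +{$}
  S: {$}  A: {b}  B: {$,b}
pass 2: — fixpoint
  S: {$}  A: {b}  B: {$,b}

FOLLOW(A) = ["b"]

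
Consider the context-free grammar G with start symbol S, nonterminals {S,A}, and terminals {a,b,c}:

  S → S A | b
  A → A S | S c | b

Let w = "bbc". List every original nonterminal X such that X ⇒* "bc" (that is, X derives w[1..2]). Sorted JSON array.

CNF form of G:
  S -> S A | b
  A -> A S | S T0 | b
  T0 -> c

CYK fill — only the sub-triangle for w[1..2]:
  [1..1]={A,S}  "b"
  [2..2]={T0}  "c"  orig:{}
  [1..2]={A}  "bc"

Original NTs in T[1,2] deriving "bc": ["A"]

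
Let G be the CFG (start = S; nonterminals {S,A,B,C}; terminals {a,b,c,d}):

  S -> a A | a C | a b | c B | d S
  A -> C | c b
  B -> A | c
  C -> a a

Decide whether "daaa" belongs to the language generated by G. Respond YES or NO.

CNF form of G:
  S -> T0 A | T0 C | T0 T2 | T1 B | T3 S
  A -> T0 T0 | T1 T2
  B -> T0 T0 | T1 T2 | c
  C -> T0 T0
  T0 -> a
  T1 -> c
  T2 -> b
  T3 -> d

CYK fill:
  T[0,0] 'd' = {T3}  orig:{}
  T[1,1] 'a' = {T0}  orig:{}
  T[2,2] 'a' = {T0}  orig:{}
  T[3,3] 'a' = {T0}  orig:{}
  T[0,1] 'da' = ∅
  T[1,2] 'aa' = {A,B,C}
  T[2,3] 'aa' = {A,B,C}
  T[0,2] 'daa' = ∅
  T[1,3] 'aaa' = {S}
  T[0,3] 'daaa' = {S}

S ∈ T[0,3] ⇒ YES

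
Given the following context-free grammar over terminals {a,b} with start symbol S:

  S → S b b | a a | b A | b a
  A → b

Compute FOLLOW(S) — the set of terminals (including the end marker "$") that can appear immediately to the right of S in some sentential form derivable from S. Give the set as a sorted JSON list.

FIRST iteration:
iter 1:
  A via A→b: +{b}
  S via S→a a: +{a}
  S via S→b A: +{b}
  FIRST[S]={a,b}  FIRST[A]={b}
iter 2: (no change)
  FIRST[S]={a,b}  FIRST[A]={b}

FOLLOW sets:
FOLLOW(S) := {$}
[1]
  S→S b b: FOLLOW(S) ⊇ FIRST(b) = {b}; new: +{b}
  S→b A: FOLLOW(A) ⊇ FOLLOW(S) ⊇ {$,b}; new: +{$,b}
  FOLLOW(S)={$,b}  FOLLOW(A)={$,b}
[2] — fixpoint
  FOLLOW(S)={$,b}  FOLLOW(A)={$,b}

FOLLOW(S) = ["$", "b"]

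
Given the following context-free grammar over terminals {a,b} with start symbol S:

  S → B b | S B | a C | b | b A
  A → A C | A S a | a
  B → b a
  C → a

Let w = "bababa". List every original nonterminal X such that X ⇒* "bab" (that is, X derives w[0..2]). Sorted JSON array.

CNF form of G:
  S -> B T1 | S B | T0 C | T1 A | b
  A -> A C | A X2 | a
  B -> T1 T0
  C -> a
  T0 -> a
  T1 -> b
  X2 -> S T0

CYK table (by increasing span) (cells [i..j] with 0 ≤ i ≤ j ≤ 2 only):
  T[0,0] 'b' = {S,T1}  orig:{S}
  T[1,1] 'a' = {A,C,T0}  orig:{A,C}
  T[2,2] 'b' = {S,T1}  orig:{S}
  T[0,1] 'ba' = {B,S,X2}  orig:{B,S}
  T[1,2] 'ab' = ∅
  T[0,2] 'bab' = {S}

Original NTs in T[0,2] deriving "bab": ["S"]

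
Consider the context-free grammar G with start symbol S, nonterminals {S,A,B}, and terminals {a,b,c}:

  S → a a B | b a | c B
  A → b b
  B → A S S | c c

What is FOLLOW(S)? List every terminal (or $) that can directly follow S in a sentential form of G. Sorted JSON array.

Compute FIRST by fixpoint:
iter 1:
  A via A→b b: +{b}
  B via B→A S S: +{b}
  B via B→c c: +{c}
  S via S→a a B: +{a}
  S via S→b a: +{b}
  S via S→c B: +{c}
  S: {a,b,c}  A: {b}  B: {b,c}
iter 2: — fixpoint
  S: {a,b,c}  A: {b}  B: {b,c}

FOLLOW iteration:
FOLLOW(S) := {$}
round 1:
  B→A S S: FOLLOW(A) ⊇ FIRST(S) = {a,b,c}; new: +{a,b,c}
  B→A S S: FOLLOW(S) ⊇ FIRST(S) = {a,b,c}; new: +{a,b,c}
  S→a a B: FOLLOW(B) ⊇ FOLLOW(S) ⊇ {$,a,b,c}; new: +{$,a,b,c}
  FOLLOW(S)={$,a,b,c}  FOLLOW(A)={a,b,c}  FOLLOW(B)={$,a,b,c}
round 2: (no change)
  FOLLOW(S)={$,a,b,c}  FOLLOW(A)={a,b,c}  FOLLOW(B)={$,a,b,c}

FOLLOW(S) = ["$", "a", "b", "c"]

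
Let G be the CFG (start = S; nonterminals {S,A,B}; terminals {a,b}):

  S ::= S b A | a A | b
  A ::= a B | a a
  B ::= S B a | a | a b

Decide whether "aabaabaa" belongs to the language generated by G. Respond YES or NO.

CNF form of G:
  S -> S X3 | T0 A | b
  A -> T0 B | T0 T0
  B -> S X2 | T0 T1 | a
  T0 -> a
  T1 -> b
  X2 -> B T0
  X3 -> T1 A

CYK table (by increasing span):
  [0..0]={B,T0}  "a"  orig:{B}
  [1..1]={B,T0}  "a"  orig:{B}
  [2..2]={S,T1}  "b"  orig:{S}
  [3..3]={B,T0}  "a"  orig:{B}
  [4..4]={B,T0}  "a"  orig:{B}
  [5..5]={S,T1}  "b"  orig:{S}
  [6..6]={B,T0}  "a"  orig:{B}
  [7..7]={B,T0}  "a"  orig:{B}
  [0..1]={A,X2}  "aa"  orig:{A}
  [1..2]={B}  "ab"
  [2..3]=∅  "ba"
  [3..4]={A,X2}  "aa"  orig:{A}
  [4..5]={B}  "ab"
  [5..6]=∅  "ba"
  [6..7]={A,X2}  "aa"  orig:{A}
  [0..2]={A}  "aab"
  [1..3]={X2}  "aba"  orig:{}
  [2..4]={B,X3}  "baa"  orig:{B}
  [3..5]={A}  "aab"
  [4..6]={X2}  "aba"  orig:{}
  [5..7]={B,X3}  "baa"  orig:{B}
  [0..3]=∅  "aaba"
  [1..4]={A}  "abaa"
  [2..5]={X3}  "baab"  orig:{}
  [3..6]=∅  "aaba"
  [4..7]={A}  "abaa"
  [0..4]={S}  "aabaa"
  [1..5]=∅  "abaab"
  [2..6]=∅  "baaba"
  [3..7]={S}  "aabaa"
  [0..5]=∅  "aabaab"
  [1..6]=∅  "abaaba"
  [2..7]=∅  "baabaa"
  [0..6]=∅  "aabaaba"
  [1..7]=∅  "abaabaa"
  [0..7]={S}  "aabaabaa"

S ∈ T[0,7] ⇒ YES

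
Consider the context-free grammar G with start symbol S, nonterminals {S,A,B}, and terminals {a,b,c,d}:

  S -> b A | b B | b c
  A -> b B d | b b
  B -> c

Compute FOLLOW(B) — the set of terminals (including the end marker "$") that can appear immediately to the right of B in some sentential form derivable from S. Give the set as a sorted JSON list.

FIRST iteration:
[1]
  A via A→b B d: +{b}
  B via B→c: +{c}
  S via S→b A: +{b}
  FIRST(S)={b}  FIRST(A)={b}  FIRST(B)={c}
[2] (stable)
  FIRST(S)={b}  FIRST(A)={b}  FIRST(B)={c}

FOLLOW iteration:
initialize: $ ∈ FOLLOW(S)
round 1:
  A→b B d: FOLLOW(B) ⊇ FIRST(d) = {d}; new: +{d}
  S→b A: FOLLOW(A) ⊇ FOLLOW(S) ⊇ {$}; new: +{$}
  S→b B: FOLLOW(B) ⊇ FOLLOW(S) ⊇ {$}; new: +{$}
  FOLLOW[S]={$}  FOLLOW[A]={$}  FOLLOW[B]={$,d}
round 2: done
  FOLLOW[S]={$}  FOLLOW[A]={$}  FOLLOW[B]={$,d}

FOLLOW(B) = ["$", "d"]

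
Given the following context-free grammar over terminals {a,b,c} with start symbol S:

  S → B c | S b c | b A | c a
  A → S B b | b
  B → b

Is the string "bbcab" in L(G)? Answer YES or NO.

CNF form of G:
  S -> B T1 | S X4 | T0 A | T1 T2
  A -> S X3 | b
  B -> b
  T0 -> b
  T1 -> c
  T2 -> a
  X3 -> B T0
  X4 -> T0 T1

CYK fill:
  T[0,0] 'b' = {A,B,T0}  orig:{A,B}
  T[1,1] 'b' = {A,B,T0}  orig:{A,B}
  T[2,2] 'c' = {T1}  orig:{}
  T[3,3] 'a' = {T2}  orig:{}
  T[4,4] 'b' = {A,B,T0}  orig:{A,B}
  T[0,1] 'bb' = {S,X3}  orig:{S}
  T[1,2] 'bc' = {S,X4}  orig:{S}
  T[2,3] 'ca' = {S}
  T[3,4] 'ab' = ∅
  T[0,2] 'bbc' = ∅
  T[1,3] 'bca' = ∅
  T[2,4] 'cab' = ∅
  T[0,3] 'bbca' = ∅
  T[1,4] 'bcab' = ∅
  T[0,4] 'bbcab' = ∅

S ∉ T[0,4] ⇒ NO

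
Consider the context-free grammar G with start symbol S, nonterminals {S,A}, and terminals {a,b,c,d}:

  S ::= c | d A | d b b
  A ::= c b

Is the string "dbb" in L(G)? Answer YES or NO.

Convert to CNF:
  S -> T2 A | T2 X3 | c
  A -> T0 T1
  T0 -> c
  T1 -> b
  T2 -> d
  X3 -> T1 T1

CYK fill:
  [0..0]={T2}  "d"  orig:{}
  [1..1]={T1}  "b"  orig:{}
  [2..2]={T1}  "b"  orig:{}
  [0..1]=∅  "db"
  [1..2]={X3}  "bb"  orig:{}
  [0..2]={S}  "dbb"

S ∈ T[0,2] ⇒ YES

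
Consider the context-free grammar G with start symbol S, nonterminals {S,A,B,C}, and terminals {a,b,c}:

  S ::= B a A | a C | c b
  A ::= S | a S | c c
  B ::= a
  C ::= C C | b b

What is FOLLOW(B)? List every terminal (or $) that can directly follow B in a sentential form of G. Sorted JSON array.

FIRST sets, iterate to fixpoint:
round 1:
  A via A→a S: +{a}
  A via A→c c: +{c}
  B via B→a: +{a}
  C via C→b b: +{b}
  S via S→B a A: +{a}
  S via S→c b: +{c}
  S: {a,c}  A: {a,c}  B: {a}  C: {b}
round 2: done
  S: {a,c}  A: {a,c}  B: {a}  C: {b}

FOLLOW iteration:
FOLLOW(S) := {$}
round 1:
  C→C C: FOLLOW(C) ⊇ FIRST(C) = {b}; new: +{b}
  S→B a A: FOLLOW(B) ⊇ FIRST(a) = {a}; new: +{a}
  S→B a A: FOLLOW(A) ⊇ FOLLOW(S) ⊇ {$}; new: +{$}
  S→a C: FOLLOW(C) ⊇ FOLLOW(S) ⊇ {$}; new: +{$}
  FOLLOW[S]={$}  FOLLOW[A]={$}  FOLLOW[B]={a}  FOLLOW[C]={$,b}
round 2: (no change)
  FOLLOW[S]={$}  FOLLOW[A]={$}  FOLLOW[B]={a}  FOLLOW[C]={$,b}

FOLLOW(B) = ["a"]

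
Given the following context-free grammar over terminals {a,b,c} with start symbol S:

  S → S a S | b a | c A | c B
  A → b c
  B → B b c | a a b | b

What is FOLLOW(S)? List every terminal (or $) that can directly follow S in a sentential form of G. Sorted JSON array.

FIRST iteration:
iter 1:
  A via A→b c: +{b}
  B via B→a a b: +{a}
  B via B→b: +{b}
  S via S→b a: +{b}
  S via S→c A: +{c}
  FIRST(S)={b,c}  FIRST(A)={b}  FIRST(B)={a,b}
iter 2: — fixpoint
  FIRST(S)={b,c}  FIRST(A)={b}  FIRST(B)={a,b}

FOLLOW iteration:
seed FOLLOW(S) with $
[1]
  B→B b c: FOLLOW(B) ⊇ FIRST(b) = {b}; new: +{b}
  S→S a S: FOLLOW(S) ⊇ FIRST(a) = {a}; new: +{a}
  S→c A: FOLLOW(A) ⊇ FOLLOW(S) ⊇ {$,a}; new: +{$,a}
  S→c B: FOLLOW(B) ⊇ FOLLOW(S) ⊇ {$,a}; new: +{$,a}
  S: {$,a}  A: {$,a}  B: {$,a,b}
[2] — fixpoint
  S: {$,a}  A: {$,a}  B: {$,a,b}

FOLLOW(S) = ["$", "a"]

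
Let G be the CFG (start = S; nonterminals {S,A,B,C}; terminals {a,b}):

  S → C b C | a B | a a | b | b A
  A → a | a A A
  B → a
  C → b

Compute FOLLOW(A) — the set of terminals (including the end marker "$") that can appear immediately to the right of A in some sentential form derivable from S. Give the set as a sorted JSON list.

FIRST iteration:
iter 1:
  A via A→a: +{a}
  B via B→a: +{a}
  C via C→b: +{b}
  S via S→C b C: +{b}
  S via S→a B: +{a}
  FIRST[S]={a,b}  FIRST[A]={a}  FIRST[B]={a}  FIRST[C]={b}
iter 2: done
  FIRST[S]={a,b}  FIRST[A]={a}  FIRST[B]={a}  FIRST[C]={b}

FOLLOW iteration:
seed FOLLOW(S) with $
iter 1:
  A→a A A: FOLLOW(A) ⊇ FIRST(A) = {a}; new: +{a}
  S→C b C: FOLLOW(C) ⊇ FIRST(b) = {b}; new: +{b}
  S→C b C: FOLLOW(C) ⊇ FOLLOW(S) ⊇ {$}; new: +{$}
  S→a B: FOLLOW(B) ⊇ FOLLOW(S) ⊇ {$}; new: +{$}
  S→b A: FOLLOW(A) ⊇ FOLLOW(S) ⊇ {$}; new: +{$}
  S: {$}  A: {$,a}  B: {$}  C: {$,b}
iter 2: done
  S: {$}  A: {$,a}  B: {$}  C: {$,b}

FOLLOW(A) = ["$", "a"]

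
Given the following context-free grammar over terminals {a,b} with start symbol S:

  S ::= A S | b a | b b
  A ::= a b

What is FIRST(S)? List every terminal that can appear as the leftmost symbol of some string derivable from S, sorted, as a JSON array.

FIRST iteration:
iter 1:
  A via A→a b: +{a}
  S via S→A S: +{a}
  S via S→b a: +{b}
  FIRST[S]={a,b}  FIRST[A]={a}
iter 2: — fixpoint
  FIRST[S]={a,b}  FIRST[A]={a}

FIRST(S) = ["a", "b"]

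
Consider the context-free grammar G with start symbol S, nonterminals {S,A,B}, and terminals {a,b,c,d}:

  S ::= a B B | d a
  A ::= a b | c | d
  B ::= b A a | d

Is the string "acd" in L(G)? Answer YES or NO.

CNF form of G:
  S -> T0 X4 | T2 T0
  A -> T0 T1 | c | d
  B -> T1 X3 | d
  T0 -> a
  T1 -> b
  T2 -> d
  X3 -> A T0
  X4 -> B B

Fill CYK table bottom-up:
  [0..0]={T0}  "a"  orig:{}
  [1..1]={A}  "c"
  [2..2]={A,B,T2}  "d"  orig:{A,B}
  [0..1]=∅  "ac"
  [1..2]=∅  "cd"
  [0..2]=∅  "acd"

S ∉ T[0,2] ⇒ NO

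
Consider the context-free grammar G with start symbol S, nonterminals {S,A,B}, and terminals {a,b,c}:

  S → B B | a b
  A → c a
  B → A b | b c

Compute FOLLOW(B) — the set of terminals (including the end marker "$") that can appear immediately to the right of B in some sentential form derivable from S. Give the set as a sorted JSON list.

FIRST sets, iterate to fixpoint:
pass 1:
  A via A→c a: +{c}
  B via B→A b: +{c}
  B via B→b c: +{b}
  S via S→B B: +{b,c}
  S via S→a b: +{a}
  FIRST[S]={a,b,c}  FIRST[A]={c}  FIRST[B]={b,c}
pass 2: done
  FIRST[S]={a,b,c}  FIRST[A]={c}  FIRST[B]={b,c}

FOLLOW sets:
seed FOLLOW(S) with $
pass 1:
  B→A b: FOLLOW(A) ⊇ FIRST(b) = {b}; new: +{b}
  S→B B: FOLLOW(B) ⊇ FIRST(B) = {b,c}; new: +{b,c}
  S→B B: FOLLOW(B) ⊇ FOLLOW(S) ⊇ {$}; new: +{$}
  S: {$}  A: {b}  B: {$,b,c}
pass 2: (stable)
  S: {$}  A: {b}  B: {$,b,c}

FOLLOW(B) = ["$", "b", "c"]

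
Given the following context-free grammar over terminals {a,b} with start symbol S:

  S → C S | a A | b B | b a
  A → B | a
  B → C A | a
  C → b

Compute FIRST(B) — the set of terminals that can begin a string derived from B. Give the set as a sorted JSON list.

Compute FIRST by fixpoint:
iter 1:
  A via A→a: +{a}
  B via B→a: +{a}
  C via C→b: +{b}
  S via S→C S: +{b}
  S via S→a A: +{a}
  S: {a,b}  A: {a}  B: {a}  C: {b}
iter 2:
  B via B→C A: +{b}
  S: {a,b}  A: {a}  B: {a,b}  C: {b}
iter 3:
  A via A→B: +{b}
  S: {a,b}  A: {a,b}  B: {a,b}  C: {b}
iter 4: — fixpoint
  S: {a,b}  A: {a,b}  B: {a,b}  C: {b}

FIRST(B) = ["a", "b"]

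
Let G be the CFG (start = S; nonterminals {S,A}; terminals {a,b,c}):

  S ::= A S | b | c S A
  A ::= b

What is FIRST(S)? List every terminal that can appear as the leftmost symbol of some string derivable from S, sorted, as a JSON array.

FIRST sets, iterate to fixpoint:
[1]
  A via A→b: +{b}
  S via S→A S: +{b}
  S via S→c S A: +{c}
  S: {b,c}  A: {b}
[2] (no change)
  S: {b,c}  A: {b}

FIRST(S) = ["b", "c"]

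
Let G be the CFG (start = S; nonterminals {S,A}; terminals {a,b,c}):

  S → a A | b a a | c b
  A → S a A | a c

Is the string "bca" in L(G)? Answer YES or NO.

CNF form of G:
  S -> T0 A | T1 T2 | T2 X4
  A -> S X3 | T0 T1
  T0 -> a
  T1 -> c
  T2 -> b
  X3 -> T0 A
  X4 -> T0 T0

Fill CYK table bottom-up:
  T[0,0] 'b' = {T2}  orig:{}
  T[1,1] 'c' = {T1}  orig:{}
  T[2,2] 'a' = {T0}  orig:{}
  T[0,1] 'bc' = ∅
  T[1,2] 'ca' = ∅
  T[0,2] 'bca' = ∅

S ∉ T[0,2] ⇒ NO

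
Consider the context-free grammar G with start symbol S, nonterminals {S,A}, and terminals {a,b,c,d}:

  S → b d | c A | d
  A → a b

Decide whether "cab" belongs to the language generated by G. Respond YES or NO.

Convert to CNF:
  S -> T1 T2 | T3 A | d
  A -> T0 T1
  T0 -> a
  T1 -> b
  T2 -> d
  T3 -> c

CYK table (by increasing span):
  cell(0,0) c: {T3}  orig:{}
  cell(1,1) a: {T0}  orig:{}
  cell(2,2) b: {T1}  orig:{}
  cell(0,1) ca: ∅
  cell(1,2) ab: {A}
  cell(0,2) cab: {S}

S ∈ T[0,2] ⇒ YES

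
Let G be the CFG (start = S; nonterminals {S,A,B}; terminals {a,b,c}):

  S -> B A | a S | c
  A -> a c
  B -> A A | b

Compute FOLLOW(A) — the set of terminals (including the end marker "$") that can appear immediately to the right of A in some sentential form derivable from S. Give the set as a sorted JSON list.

FIRST iteration:
[1]
  A via A→a c: +{a}
  B via B→A A: +{a}
  B via B→b: +{b}
  S via S→B A: +{a,b}
  S via S→c: +{c}
  FIRST(S)={a,b,c}  FIRST(A)={a}  FIRST(B)={a,b}
[2] done
  FIRST(S)={a,b,c}  FIRST(A)={a}  FIRST(B)={a,b}

FOLLOW sets:
FOLLOW(S) := {$}
round 1:
  B→A A: FOLLOW(A) ⊇ FIRST(A) = {a}; new: +{a}
  S→B A: FOLLOW(B) ⊇ FIRST(A) = {a}; new: +{a}
  S→B A: FOLLOW(A) ⊇ FOLLOW(S) ⊇ {$}; new: +{$}
  S: {$}  A: {$,a}  B: {a}
round 2: (stable)
  S: {$}  A: {$,a}  B: {a}

FOLLOW(A) = ["$", "a"]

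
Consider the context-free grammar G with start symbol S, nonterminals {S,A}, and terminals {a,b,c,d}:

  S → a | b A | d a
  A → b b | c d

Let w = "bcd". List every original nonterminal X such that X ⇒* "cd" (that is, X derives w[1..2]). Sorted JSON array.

CNF form of G:
  S -> T0 A | T2 T3 | a
  A -> T0 T0 | T1 T2
  T0 -> b
  T1 -> c
  T2 -> d
  T3 -> a

Fill CYK table bottom-up (cells [i..j] with 1 ≤ i ≤ j ≤ 2 only):
  T[1,1] 'c' = {T1}  orig:{}
  T[2,2] 'd' = {T2}  orig:{}
  T[1,2] 'cd' = {A}

Original NTs in T[1,2] deriving "cd": ["A"]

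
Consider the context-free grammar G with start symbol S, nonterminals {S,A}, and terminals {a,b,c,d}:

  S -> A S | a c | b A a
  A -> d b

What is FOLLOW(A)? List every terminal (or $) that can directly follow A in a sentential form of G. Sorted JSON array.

FIRST iteration:
[1]
  A via A→d b: +{d}
  S via S→A S: +{d}
  S via S→a c: +{a}
  S via S→b A a: +{b}
  S: {a,b,d}  A: {d}
[2] (stable)
  S: {a,b,d}  A: {d}

Compute FOLLOW by fixpoint:
seed FOLLOW(S) with $
pass 1:
  S→A S: FOLLOW(A) ⊇ FIRST(S) = {a,b,d}; new: +{a,b,d}
  FOLLOW[S]={$}  FOLLOW[A]={a,b,d}
pass 2: (no change)
  FOLLOW[S]={$}  FOLLOW[A]={a,b,d}

FOLLOW(A) = ["a", "b", "d"]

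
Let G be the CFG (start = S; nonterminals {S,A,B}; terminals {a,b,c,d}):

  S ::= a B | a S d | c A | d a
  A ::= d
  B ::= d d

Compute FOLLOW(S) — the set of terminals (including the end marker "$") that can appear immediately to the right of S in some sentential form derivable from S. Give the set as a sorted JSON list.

FIRST iteration:
iter 1:
  A via A→d: +{d}
  B via B→d d: +{d}
  S via S→a B: +{a}
  S via S→c A: +{c}
  S via S→d a: +{d}
  S: {a,c,d}  A: {d}  B: {d}
iter 2: done
  S: {a,c,d}  A: {d}  B: {d}

FOLLOW iteration:
seed FOLLOW(S) with $
round 1:
  S→a B: FOLLOW(B) ⊇ FOLLOW(S) ⊇ {$}; new: +{$}
  S→a S d: FOLLOW(S) ⊇ FIRST(d) = {d}; new: +{d}
  S→c A: FOLLOW(A) ⊇ FOLLOW(S) ⊇ {$,d}; new: +{$,d}
  S: {$,d}  A: {$,d}  B: {$}
round 2:
  S→a B: FOLLOW(B) ⊇ FOLLOW(S) ⊇ {$,d}; new: +{d}
  S: {$,d}  A: {$,d}  B: {$,d}
round 3: (no change)
  S: {$,d}  A: {$,d}  B: {$,d}

FOLLOW(S) = ["$", "d"]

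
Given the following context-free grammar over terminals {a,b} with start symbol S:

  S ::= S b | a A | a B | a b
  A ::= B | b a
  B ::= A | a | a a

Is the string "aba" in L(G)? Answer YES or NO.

CNF form of G:
  S -> S T1 | T0 A | T0 B | T0 T1
  A -> T0 T0 | T1 T0 | a
  B -> T0 T0 | T1 T0 | a
  T0 -> a
  T1 -> b

CYK fill:
  T[0,0] 'a' = {A,B,T0}  orig:{A,B}
  T[1,1] 'b' = {T1}  orig:{}
  T[2,2] 'a' = {A,B,T0}  orig:{A,B}
  T[0,1] 'ab' = {S}
  T[1,2] 'ba' = {A,B}
  T[0,2] 'aba' = {S}

S ∈ T[0,2] ⇒ YES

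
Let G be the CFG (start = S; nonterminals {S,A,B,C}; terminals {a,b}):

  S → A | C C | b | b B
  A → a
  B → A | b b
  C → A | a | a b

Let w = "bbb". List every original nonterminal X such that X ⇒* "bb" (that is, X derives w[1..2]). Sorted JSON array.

CNF form of G:
  S -> C C | T0 B | a | b
  A -> a
  B -> T0 T0 | a
  C -> T1 T0 | a
  T0 -> b
  T1 -> a

CYK fill (cells [i..j] with 1 ≤ i ≤ j ≤ 2 only):
  [1..1]={S,T0}  "b"  orig:{S}
  [2..2]={S,T0}  "b"  orig:{S}
  [1..2]={B}  "bb"

Original NTs in T[1,2] deriving "bb": ["B"]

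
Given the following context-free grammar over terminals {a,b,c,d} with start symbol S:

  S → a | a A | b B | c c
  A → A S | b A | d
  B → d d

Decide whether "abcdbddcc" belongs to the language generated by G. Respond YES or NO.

Convert to CNF:
  S -> T0 B | T2 A | T3 T3 | a
  A -> A S | T0 A | d
  B -> T1 T1
  T0 -> b
  T1 -> d
  T2 -> a
  T3 -> c

CYK table (by increasing span):
  T[0,0] 'a' = {S,T2}  orig:{S}
  T[1,1] 'b' = {T0}  orig:{}
  T[2,2] 'c' = {T3}  orig:{}
  T[3,3] 'd' = {A,T1}  orig:{A}
  T[4,4] 'b' = {T0}  orig:{}
  T[5,5] 'd' = {A,T1}  orig:{A}
  T[6,6] 'd' = {A,T1}  orig:{A}
  T[7,7] 'c' = {T3}  orig:{}
  T[8,8] 'c' = {T3}  orig:{}
  T[0,1] 'ab' = ∅
  T[1,2] 'bc' = ∅
  T[2,3] 'cd' = ∅
  T[3,4] 'db' = ∅
  T[4,5] 'bd' = {A}
  T[5,6] 'dd' = {B}
  T[6,7] 'dc' = ∅
  T[7,8] 'cc' = {S}
  T[0,2] 'abc' = ∅
  T[1,3] 'bcd' = ∅
  T[2,4] 'cdb' = ∅
  T[3,5] 'dbd' = ∅
  T[4,6] 'bdd' = {S}
  T[5,7] 'ddc' = ∅
  T[6,8] 'dcc' = {A}
  T[0,3] 'abcd' = ∅
  T[1,4] 'bcdb' = ∅
  T[2,5] 'cdbd' = ∅
  T[3,6] 'dbdd' = {A}
  T[4,7] 'bddc' = ∅
  T[5,8] 'ddcc' = ∅
  T[0,4] 'abcdb' = ∅
  T[1,5] 'bcdbd' = ∅
  T[2,6] 'cdbdd' = ∅
  T[3,7] 'dbddc' = ∅
  T[4,8] 'bddcc' = ∅
  T[0,5] 'abcdbd' = ∅
  T[1,6] 'bcdbdd' = ∅
  T[2,7] 'cdbddc' = ∅
  T[3,8] 'dbddcc' = {A}
  T[0,6] 'abcdbdd' = ∅
  T[1,7] 'bcdbddc' = ∅
  T[2,8] 'cdbddcc' = ∅
  T[0,7] 'abcdbddc' = ∅
  T[1,8] 'bcdbddcc' = ∅
  T[0,8] 'abcdbddcc' = ∅

S ∉ T[0,8] ⇒ NO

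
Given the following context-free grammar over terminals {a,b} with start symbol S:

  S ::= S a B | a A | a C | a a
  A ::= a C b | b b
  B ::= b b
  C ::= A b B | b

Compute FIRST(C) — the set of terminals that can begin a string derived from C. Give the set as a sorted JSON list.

FIRST iteration:
pass 1:
  A via A→a C b: +{a}
  A via A→b b: +{b}
  B via B→b b: +{b}
  C via C→A b B: +{a,b}
  S via S→a A: +{a}
  FIRST[S]={a}  FIRST[A]={a,b}  FIRST[B]={b}  FIRST[C]={a,b}
pass 2: (no change)
  FIRST[S]={a}  FIRST[A]={a,b}  FIRST[B]={b}  FIRST[C]={a,b}

FIRST(C) = ["a", "b"]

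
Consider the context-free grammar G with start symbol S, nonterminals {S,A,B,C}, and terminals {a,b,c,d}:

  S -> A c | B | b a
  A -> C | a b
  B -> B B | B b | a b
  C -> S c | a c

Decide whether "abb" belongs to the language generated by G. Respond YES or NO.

CNF form of G:
  S -> A T0 | B B | B T2 | T1 T2 | T2 T1
  A -> S T0 | T1 T0 | T1 T2
  B -> B B | B T2 | T1 T2
  C -> S T0 | T1 T0
  T0 -> c
  T1 -> a
  T2 -> b

CYK table (by increasing span):
  [0..0]={T1}  "a"  orig:{}
  [1..1]={T2}  "b"  orig:{}
  [2..2]={T2}  "b"  orig:{}
  [0..1]={A,B,S}  "ab"
  [1..2]=∅  "bb"
  [0..2]={B,S}  "abb"

S ∈ T[0,2] ⇒ YES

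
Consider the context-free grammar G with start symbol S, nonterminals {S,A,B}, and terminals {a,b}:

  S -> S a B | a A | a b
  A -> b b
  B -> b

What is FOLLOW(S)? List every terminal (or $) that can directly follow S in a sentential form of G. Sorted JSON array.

Compute FIRST by fixpoint:
round 1:
  A via A→b b: +{b}
  B via B→b: +{b}
  S via S→a A: +{a}
  S: {a}  A: {b}  B: {b}
round 2: (stable)
  S: {a}  A: {b}  B: {b}

FOLLOW sets:
initialize: $ ∈ FOLLOW(S)
iter 1:
  S→S a B: FOLLOW(S) ⊇ FIRST(a) = {a}; new: +{a}
  S→S a B: FOLLOW(B) ⊇ FOLLOW(S) ⊇ {$,a}; new: +{$,a}
  S→a A: FOLLOW(A) ⊇ FOLLOW(S) ⊇ {$,a}; new: +{$,a}
  S: {$,a}  A: {$,a}  B: {$,a}
iter 2: (stable)
  S: {$,a}  A: {$,a}  B: {$,a}

FOLLOW(S) = ["$", "a"]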